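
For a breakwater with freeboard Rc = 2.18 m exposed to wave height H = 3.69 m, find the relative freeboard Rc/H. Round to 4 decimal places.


Relative freeboard = Rc / H
= 2.18 / 3.69
= 0.5908

0.5908


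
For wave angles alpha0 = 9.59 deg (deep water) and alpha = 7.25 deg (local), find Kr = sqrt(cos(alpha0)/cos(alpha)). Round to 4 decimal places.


Kr = sqrt(cos(alpha0) / cos(alpha))
cos(9.59) = 0.986025
cos(7.25) = 0.992005
Kr = sqrt(0.986025 / 0.992005)
Kr = sqrt(0.993972)
Kr = 0.9970

0.9970


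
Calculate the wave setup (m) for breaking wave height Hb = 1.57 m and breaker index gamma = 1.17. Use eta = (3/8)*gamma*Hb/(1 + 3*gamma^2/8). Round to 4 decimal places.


eta = (3/8) * gamma * Hb / (1 + 3*gamma^2/8)
Numerator = (3/8) * 1.17 * 1.57 = 0.688837
Denominator = 1 + 3*1.17^2/8 = 1 + 0.513338 = 1.513338
eta = 0.688837 / 1.513338
eta = 0.4552 m

0.4552


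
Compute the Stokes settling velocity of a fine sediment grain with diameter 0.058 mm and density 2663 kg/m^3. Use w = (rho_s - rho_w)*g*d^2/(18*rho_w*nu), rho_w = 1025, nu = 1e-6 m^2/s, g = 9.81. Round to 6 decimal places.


w = (rho_s - rho_w) * g * d^2 / (18 * rho_w * nu)
d = 0.058 mm = 0.000058 m
rho_s - rho_w = 2663 - 1025 = 1638
Numerator = 1638 * 9.81 * (0.000058)^2 = 0.000054055376
Denominator = 18 * 1025 * 1e-6 = 0.018450
w = 0.002930 m/s

0.002930


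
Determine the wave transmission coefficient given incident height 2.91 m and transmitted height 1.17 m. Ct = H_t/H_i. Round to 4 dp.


Ct = H_t / H_i
Ct = 1.17 / 2.91
Ct = 0.4021

0.4021


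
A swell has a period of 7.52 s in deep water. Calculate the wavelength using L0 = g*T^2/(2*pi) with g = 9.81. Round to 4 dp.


L0 = g * T^2 / (2 * pi)
L0 = 9.81 * 7.52^2 / (2 * pi)
L0 = 9.81 * 56.5504 / 6.28319
L0 = 554.7594 / 6.28319
L0 = 88.2927 m

88.2927


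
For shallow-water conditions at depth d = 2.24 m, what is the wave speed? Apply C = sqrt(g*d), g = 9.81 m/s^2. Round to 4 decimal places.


Using the shallow-water approximation:
C = sqrt(g * d) = sqrt(9.81 * 2.24)
C = sqrt(21.9744)
C = 4.6877 m/s

4.6877


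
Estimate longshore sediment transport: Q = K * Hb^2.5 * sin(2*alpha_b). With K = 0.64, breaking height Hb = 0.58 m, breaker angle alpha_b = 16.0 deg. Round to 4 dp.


Q = K * Hb^2.5 * sin(2 * alpha_b)
Hb^2.5 = 0.58^2.5 = 0.256195
sin(2 * 16.0) = sin(32.0) = 0.529919
Q = 0.64 * 0.256195 * 0.529919
Q = 0.0869 m^3/s

0.0869


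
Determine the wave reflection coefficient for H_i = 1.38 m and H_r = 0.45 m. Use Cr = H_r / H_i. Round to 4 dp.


Cr = H_r / H_i
Cr = 0.45 / 1.38
Cr = 0.3261

0.3261


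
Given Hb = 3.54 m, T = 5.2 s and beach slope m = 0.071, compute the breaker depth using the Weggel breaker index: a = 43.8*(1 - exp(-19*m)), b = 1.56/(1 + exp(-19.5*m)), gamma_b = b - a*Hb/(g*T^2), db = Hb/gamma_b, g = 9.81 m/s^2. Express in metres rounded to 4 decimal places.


a = 43.8 * (1 - exp(-19 * m))
exp(-19 * 0.071) = exp(-1.3490) = 0.259500
a = 43.8 * (1 - 0.259500) = 32.433916
b = 1.56 / (1 + exp(-19.5 * m))
exp(-19.5 * 0.071) = exp(-1.3845) = 0.250449
b = 1.56 / (1 + 0.250449) = 1.247552
Hb / (g * T^2) = 3.54 / (9.81 * 5.2^2) = 3.54 / 265.2624 = 0.01334528
gamma_b = b - a * Hb/(g*T^2) = 1.247552 - 32.433916 * 0.01334528 = 0.814712
db = Hb / gamma_b = 3.54 / 0.814712
db = 4.3451 m

4.3451


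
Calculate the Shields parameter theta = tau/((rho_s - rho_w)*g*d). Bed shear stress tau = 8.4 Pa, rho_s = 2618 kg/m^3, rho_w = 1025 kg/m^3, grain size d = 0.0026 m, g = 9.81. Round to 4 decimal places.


theta = tau / ((rho_s - rho_w) * g * d)
rho_s - rho_w = 2618 - 1025 = 1593
Denominator = 1593 * 9.81 * 0.0026 = 40.631058
theta = 8.4 / 40.631058
theta = 0.2067

0.2067


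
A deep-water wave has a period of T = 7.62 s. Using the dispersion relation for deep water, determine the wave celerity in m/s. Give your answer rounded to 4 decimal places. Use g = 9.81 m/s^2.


We use the deep-water celerity formula:
C = g * T / (2 * pi)
C = 9.81 * 7.62 / (2 * 3.14159...)
C = 74.752200 / 6.283185
C = 11.8972 m/s

11.8972


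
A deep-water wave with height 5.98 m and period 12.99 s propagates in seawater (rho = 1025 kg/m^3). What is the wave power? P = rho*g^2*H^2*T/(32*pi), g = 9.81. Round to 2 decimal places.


P = rho * g^2 * H^2 * T / (32 * pi)
P = 1025 * 9.81^2 * 5.98^2 * 12.99 / (32 * pi)
P = 1025 * 96.2361 * 35.7604 * 12.99 / 100.53096
P = 455799.19 W/m

455799.19


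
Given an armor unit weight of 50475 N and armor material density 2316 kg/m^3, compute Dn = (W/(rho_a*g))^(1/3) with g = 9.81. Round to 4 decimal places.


V = W / (rho_a * g)
V = 50475 / (2316 * 9.81)
V = 50475 / 22719.96
V = 2.221615 m^3
Dn = V^(1/3) = 2.221615^(1/3)
Dn = 1.3048 m

1.3048


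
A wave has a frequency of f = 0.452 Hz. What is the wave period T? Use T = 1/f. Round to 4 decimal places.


T = 1 / f
T = 1 / 0.452
T = 2.2124 s

2.2124


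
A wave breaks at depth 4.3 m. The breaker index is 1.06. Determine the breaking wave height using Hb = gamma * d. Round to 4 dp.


Hb = gamma * d
Hb = 1.06 * 4.3
Hb = 4.5580 m

4.5580


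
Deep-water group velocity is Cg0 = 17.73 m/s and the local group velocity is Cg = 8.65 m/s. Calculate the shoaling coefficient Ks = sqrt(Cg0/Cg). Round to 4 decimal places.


Ks = sqrt(Cg0 / Cg)
Ks = sqrt(17.73 / 8.65)
Ks = sqrt(2.0497)
Ks = 1.4317

1.4317


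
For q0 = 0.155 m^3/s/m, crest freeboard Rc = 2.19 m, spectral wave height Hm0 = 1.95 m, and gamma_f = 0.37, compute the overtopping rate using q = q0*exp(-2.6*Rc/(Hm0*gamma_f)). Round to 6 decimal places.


q = q0 * exp(-2.6 * Rc / (Hm0 * gamma_f))
Exponent = -2.6 * 2.19 / (1.95 * 0.37)
= -2.6 * 2.19 / 0.7215
= -7.891892
exp(-7.891892) = 0.000374
q = 0.155 * 0.000374
q = 0.000058 m^3/s/m

0.000058


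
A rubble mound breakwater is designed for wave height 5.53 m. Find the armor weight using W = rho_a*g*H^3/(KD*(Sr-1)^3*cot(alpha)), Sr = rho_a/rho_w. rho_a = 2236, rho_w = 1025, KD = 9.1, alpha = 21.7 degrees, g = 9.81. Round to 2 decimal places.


Sr = rho_a / rho_w = 2236 / 1025 = 2.181463
(Sr - 1) = 1.181463
(Sr - 1)^3 = 1.649153
cot(21.7) = 1 / tan(21.7) = 1 / 0.397948 = 2.512889
Numerator = 2236 * 9.81 * 5.53^3 = 3709507.0475
Denominator = 9.1 * 1.649153 * 2.512889 = 37.711650
W = 3709507.0475 / 37.711650
W = 98365.02 N

98365.02


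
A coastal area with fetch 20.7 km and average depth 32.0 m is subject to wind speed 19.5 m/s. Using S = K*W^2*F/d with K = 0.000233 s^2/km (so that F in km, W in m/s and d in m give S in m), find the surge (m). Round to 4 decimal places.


S = K * W^2 * F / d
W^2 = 19.5^2 = 380.25
S = 0.000233 * 380.25 * 20.7 / 32.0
Numerator = 0.000233 * 380.25 * 20.7 = 1.833984
S = 1.833984 / 32.0 = 0.0573 m

0.0573


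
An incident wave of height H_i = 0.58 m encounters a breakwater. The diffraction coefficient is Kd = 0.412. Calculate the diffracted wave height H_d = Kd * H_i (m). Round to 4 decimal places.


H_d = Kd * H_i
H_d = 0.412 * 0.58
H_d = 0.2390 m

0.2390


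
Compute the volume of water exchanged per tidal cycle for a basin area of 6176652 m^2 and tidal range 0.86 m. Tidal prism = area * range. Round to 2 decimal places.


Tidal prism = Area * Tidal range
P = 6176652 * 0.86
P = 5311920.72 m^3

5311920.72


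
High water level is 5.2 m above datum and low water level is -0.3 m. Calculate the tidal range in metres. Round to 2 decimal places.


Tidal range = High water - Low water
Tidal range = 5.2 - (-0.3)
Tidal range = 5.50 m

5.50


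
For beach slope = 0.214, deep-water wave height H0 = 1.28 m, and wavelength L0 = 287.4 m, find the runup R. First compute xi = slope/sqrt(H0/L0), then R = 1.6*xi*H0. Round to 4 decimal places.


xi = slope / sqrt(H0/L0)
H0/L0 = 1.28/287.4 = 0.004454
sqrt(0.004454) = 0.066736
xi = 0.214 / 0.066736 = 3.206655
R = 1.6 * xi * H0 = 1.6 * 3.206655 * 1.28
R = 6.5672 m

6.5672


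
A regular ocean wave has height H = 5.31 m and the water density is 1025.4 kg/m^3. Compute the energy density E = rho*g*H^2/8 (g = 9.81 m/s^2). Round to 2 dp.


E = (1/8) * rho * g * H^2
E = (1/8) * 1025.4 * 9.81 * 5.31^2
E = 0.125 * 1025.4 * 9.81 * 28.1961
E = 35453.68 J/m^2

35453.68


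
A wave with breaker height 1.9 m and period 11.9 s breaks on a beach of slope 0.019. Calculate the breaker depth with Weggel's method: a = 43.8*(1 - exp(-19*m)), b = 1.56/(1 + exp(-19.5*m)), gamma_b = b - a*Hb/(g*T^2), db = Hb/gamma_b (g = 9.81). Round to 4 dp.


a = 43.8 * (1 - exp(-19 * m))
exp(-19 * 0.019) = exp(-0.3610) = 0.696979
a = 43.8 * (1 - 0.696979) = 13.272320
b = 1.56 / (1 + exp(-19.5 * m))
exp(-19.5 * 0.019) = exp(-0.3705) = 0.690389
b = 1.56 / (1 + 0.690389) = 0.922864
Hb / (g * T^2) = 1.9 / (9.81 * 11.9^2) = 1.9 / 1389.1941 = 0.00136770
gamma_b = b - a * Hb/(g*T^2) = 0.922864 - 13.272320 * 0.00136770 = 0.904712
db = Hb / gamma_b = 1.9 / 0.904712
db = 2.1001 m

2.1001


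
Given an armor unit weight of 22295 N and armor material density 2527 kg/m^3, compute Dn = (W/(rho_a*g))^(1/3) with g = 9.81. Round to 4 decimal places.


V = W / (rho_a * g)
V = 22295 / (2527 * 9.81)
V = 22295 / 24789.87
V = 0.899359 m^3
Dn = V^(1/3) = 0.899359^(1/3)
Dn = 0.9653 m

0.9653


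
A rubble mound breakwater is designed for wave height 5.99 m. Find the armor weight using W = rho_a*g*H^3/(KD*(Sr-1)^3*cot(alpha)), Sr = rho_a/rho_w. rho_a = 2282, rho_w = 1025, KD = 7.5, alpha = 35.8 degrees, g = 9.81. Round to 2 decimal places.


Sr = rho_a / rho_w = 2282 / 1025 = 2.226341
(Sr - 1) = 1.226341
(Sr - 1)^3 = 1.844311
cot(35.8) = 1 / tan(35.8) = 1 / 0.721223 = 1.386534
Numerator = 2282 * 9.81 * 5.99^3 = 4811329.6596
Denominator = 7.5 * 1.844311 * 1.386534 = 19.179006
W = 4811329.6596 / 19.179006
W = 250864.40 N

250864.40


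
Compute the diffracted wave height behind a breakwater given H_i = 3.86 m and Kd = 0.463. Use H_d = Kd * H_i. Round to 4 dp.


H_d = Kd * H_i
H_d = 0.463 * 3.86
H_d = 1.7872 m

1.7872


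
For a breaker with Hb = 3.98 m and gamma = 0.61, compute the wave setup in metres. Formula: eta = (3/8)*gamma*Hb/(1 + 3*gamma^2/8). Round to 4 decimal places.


eta = (3/8) * gamma * Hb / (1 + 3*gamma^2/8)
Numerator = (3/8) * 0.61 * 3.98 = 0.910425
Denominator = 1 + 3*0.61^2/8 = 1 + 0.139538 = 1.139538
eta = 0.910425 / 1.139538
eta = 0.7989 m

0.7989


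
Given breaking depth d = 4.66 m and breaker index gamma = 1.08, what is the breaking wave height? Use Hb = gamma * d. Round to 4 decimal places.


Hb = gamma * d
Hb = 1.08 * 4.66
Hb = 5.0328 m

5.0328


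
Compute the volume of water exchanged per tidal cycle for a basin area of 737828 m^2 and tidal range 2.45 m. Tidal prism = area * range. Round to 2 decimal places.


Tidal prism = Area * Tidal range
P = 737828 * 2.45
P = 1807678.60 m^3

1807678.60


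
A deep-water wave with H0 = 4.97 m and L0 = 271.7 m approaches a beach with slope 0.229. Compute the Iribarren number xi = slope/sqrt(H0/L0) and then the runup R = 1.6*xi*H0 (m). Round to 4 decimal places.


xi = slope / sqrt(H0/L0)
H0/L0 = 4.97/271.7 = 0.018292
sqrt(0.018292) = 0.135249
xi = 0.229 / 0.135249 = 1.693176
R = 1.6 * xi * H0 = 1.6 * 1.693176 * 4.97
R = 13.4641 m

13.4641


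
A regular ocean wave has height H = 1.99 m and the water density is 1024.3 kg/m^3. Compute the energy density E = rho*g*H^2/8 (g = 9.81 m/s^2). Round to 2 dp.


E = (1/8) * rho * g * H^2
E = (1/8) * 1024.3 * 9.81 * 1.99^2
E = 0.125 * 1024.3 * 9.81 * 3.9601
E = 4974.08 J/m^2

4974.08


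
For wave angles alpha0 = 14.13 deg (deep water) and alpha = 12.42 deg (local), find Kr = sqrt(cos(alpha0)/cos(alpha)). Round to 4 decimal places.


Kr = sqrt(cos(alpha0) / cos(alpha))
cos(14.13) = 0.969744
cos(12.42) = 0.976597
Kr = sqrt(0.969744 / 0.976597)
Kr = sqrt(0.992983)
Kr = 0.9965

0.9965


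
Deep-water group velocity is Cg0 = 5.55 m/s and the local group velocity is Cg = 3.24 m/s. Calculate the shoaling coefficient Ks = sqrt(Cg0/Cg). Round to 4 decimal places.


Ks = sqrt(Cg0 / Cg)
Ks = sqrt(5.55 / 3.24)
Ks = sqrt(1.7130)
Ks = 1.3088

1.3088


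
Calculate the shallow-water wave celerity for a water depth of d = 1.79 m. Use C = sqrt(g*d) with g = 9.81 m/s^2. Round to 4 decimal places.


Using the shallow-water approximation:
C = sqrt(g * d) = sqrt(9.81 * 1.79)
C = sqrt(17.5599)
C = 4.1905 m/s

4.1905


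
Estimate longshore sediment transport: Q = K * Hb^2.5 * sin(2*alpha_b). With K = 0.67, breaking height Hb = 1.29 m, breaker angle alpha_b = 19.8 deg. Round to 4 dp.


Q = K * Hb^2.5 * sin(2 * alpha_b)
Hb^2.5 = 1.29^2.5 = 1.890054
sin(2 * 19.8) = sin(39.6) = 0.637424
Q = 0.67 * 1.890054 * 0.637424
Q = 0.8072 m^3/s

0.8072


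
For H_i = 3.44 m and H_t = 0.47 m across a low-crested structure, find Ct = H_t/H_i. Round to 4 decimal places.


Ct = H_t / H_i
Ct = 0.47 / 3.44
Ct = 0.1366

0.1366


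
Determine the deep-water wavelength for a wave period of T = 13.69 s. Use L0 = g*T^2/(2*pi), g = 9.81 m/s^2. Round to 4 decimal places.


L0 = g * T^2 / (2 * pi)
L0 = 9.81 * 13.69^2 / (2 * pi)
L0 = 9.81 * 187.4161 / 6.28319
L0 = 1838.5519 / 6.28319
L0 = 292.6146 m

292.6146


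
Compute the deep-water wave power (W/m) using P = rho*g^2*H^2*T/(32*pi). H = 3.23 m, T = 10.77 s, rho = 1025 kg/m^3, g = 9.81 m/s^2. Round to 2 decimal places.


P = rho * g^2 * H^2 * T / (32 * pi)
P = 1025 * 9.81^2 * 3.23^2 * 10.77 / (32 * pi)
P = 1025 * 96.2361 * 10.4329 * 10.77 / 100.53096
P = 110251.06 W/m

110251.06


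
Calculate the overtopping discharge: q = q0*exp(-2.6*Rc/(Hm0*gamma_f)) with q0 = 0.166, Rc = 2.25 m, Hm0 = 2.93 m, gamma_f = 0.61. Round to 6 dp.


q = q0 * exp(-2.6 * Rc / (Hm0 * gamma_f))
Exponent = -2.6 * 2.25 / (2.93 * 0.61)
= -2.6 * 2.25 / 1.7873
= -3.273093
exp(-3.273093) = 0.037889
q = 0.166 * 0.037889
q = 0.006290 m^3/s/m

0.006290


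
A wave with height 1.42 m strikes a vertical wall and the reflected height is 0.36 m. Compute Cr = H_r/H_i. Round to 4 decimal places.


Cr = H_r / H_i
Cr = 0.36 / 1.42
Cr = 0.2535

0.2535


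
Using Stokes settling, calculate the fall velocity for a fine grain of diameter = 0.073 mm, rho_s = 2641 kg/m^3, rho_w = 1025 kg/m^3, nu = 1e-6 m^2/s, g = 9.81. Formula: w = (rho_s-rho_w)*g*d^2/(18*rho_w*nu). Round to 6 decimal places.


w = (rho_s - rho_w) * g * d^2 / (18 * rho_w * nu)
d = 0.073 mm = 0.000073 m
rho_s - rho_w = 2641 - 1025 = 1616
Numerator = 1616 * 9.81 * (0.000073)^2 = 0.000084480424
Denominator = 18 * 1025 * 1e-6 = 0.018450
w = 0.004579 m/s

0.004579


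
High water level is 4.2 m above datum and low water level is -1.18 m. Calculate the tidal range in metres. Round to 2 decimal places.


Tidal range = High water - Low water
Tidal range = 4.2 - (-1.18)
Tidal range = 5.38 m

5.38


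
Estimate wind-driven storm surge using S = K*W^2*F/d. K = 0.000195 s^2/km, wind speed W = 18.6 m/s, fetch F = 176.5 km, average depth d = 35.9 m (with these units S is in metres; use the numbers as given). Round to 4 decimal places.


S = K * W^2 * F / d
W^2 = 18.6^2 = 345.96
S = 0.000195 * 345.96 * 176.5 / 35.9
Numerator = 0.000195 * 345.96 * 176.5 = 11.907078
S = 11.907078 / 35.9 = 0.3317 m

0.3317


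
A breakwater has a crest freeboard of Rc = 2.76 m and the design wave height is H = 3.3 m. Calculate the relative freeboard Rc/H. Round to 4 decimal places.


Relative freeboard = Rc / H
= 2.76 / 3.3
= 0.8364

0.8364


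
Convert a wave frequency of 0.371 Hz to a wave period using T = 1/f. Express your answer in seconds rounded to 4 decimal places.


T = 1 / f
T = 1 / 0.371
T = 2.6954 s

2.6954


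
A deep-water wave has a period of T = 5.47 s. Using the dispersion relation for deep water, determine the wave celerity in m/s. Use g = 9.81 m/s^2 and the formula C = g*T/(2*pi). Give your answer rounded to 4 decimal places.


We use the deep-water celerity formula:
C = g * T / (2 * pi)
C = 9.81 * 5.47 / (2 * 3.14159...)
C = 53.660700 / 6.283185
C = 8.5404 m/s

8.5404


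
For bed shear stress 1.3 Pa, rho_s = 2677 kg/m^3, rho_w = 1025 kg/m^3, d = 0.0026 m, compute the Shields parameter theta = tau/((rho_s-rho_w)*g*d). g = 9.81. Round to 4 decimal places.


theta = tau / ((rho_s - rho_w) * g * d)
rho_s - rho_w = 2677 - 1025 = 1652
Denominator = 1652 * 9.81 * 0.0026 = 42.135912
theta = 1.3 / 42.135912
theta = 0.0309

0.0309


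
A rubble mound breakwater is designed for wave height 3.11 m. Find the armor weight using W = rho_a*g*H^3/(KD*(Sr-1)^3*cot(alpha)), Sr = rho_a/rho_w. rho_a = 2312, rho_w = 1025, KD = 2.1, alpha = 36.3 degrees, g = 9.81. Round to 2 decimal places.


Sr = rho_a / rho_w = 2312 / 1025 = 2.255610
(Sr - 1) = 1.255610
(Sr - 1)^3 = 1.979539
cot(36.3) = 1 / tan(36.3) = 1 / 0.734573 = 1.361335
Numerator = 2312 * 9.81 * 3.11^3 = 682241.2968
Denominator = 2.1 * 1.979539 * 1.361335 = 5.659113
W = 682241.2968 / 5.659113
W = 120556.23 N

120556.23


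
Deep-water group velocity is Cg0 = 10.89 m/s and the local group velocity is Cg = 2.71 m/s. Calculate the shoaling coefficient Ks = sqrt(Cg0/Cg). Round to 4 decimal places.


Ks = sqrt(Cg0 / Cg)
Ks = sqrt(10.89 / 2.71)
Ks = sqrt(4.0185)
Ks = 2.0046

2.0046


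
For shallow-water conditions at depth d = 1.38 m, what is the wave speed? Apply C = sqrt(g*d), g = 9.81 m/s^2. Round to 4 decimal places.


Using the shallow-water approximation:
C = sqrt(g * d) = sqrt(9.81 * 1.38)
C = sqrt(13.5378)
C = 3.6794 m/s

3.6794


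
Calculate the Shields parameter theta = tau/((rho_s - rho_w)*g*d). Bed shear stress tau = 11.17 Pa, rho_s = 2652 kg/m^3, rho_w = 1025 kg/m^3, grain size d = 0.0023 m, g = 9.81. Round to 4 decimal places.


theta = tau / ((rho_s - rho_w) * g * d)
rho_s - rho_w = 2652 - 1025 = 1627
Denominator = 1627 * 9.81 * 0.0023 = 36.710001
theta = 11.17 / 36.710001
theta = 0.3043

0.3043


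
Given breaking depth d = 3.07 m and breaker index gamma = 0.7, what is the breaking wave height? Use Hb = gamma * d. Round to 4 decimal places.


Hb = gamma * d
Hb = 0.7 * 3.07
Hb = 2.1490 m

2.1490


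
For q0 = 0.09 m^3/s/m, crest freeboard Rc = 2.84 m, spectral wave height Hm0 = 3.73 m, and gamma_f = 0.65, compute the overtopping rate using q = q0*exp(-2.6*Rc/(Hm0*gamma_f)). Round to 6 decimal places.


q = q0 * exp(-2.6 * Rc / (Hm0 * gamma_f))
Exponent = -2.6 * 2.84 / (3.73 * 0.65)
= -2.6 * 2.84 / 2.4245
= -3.045576
exp(-3.045576) = 0.047569
q = 0.09 * 0.047569
q = 0.004281 m^3/s/m

0.004281


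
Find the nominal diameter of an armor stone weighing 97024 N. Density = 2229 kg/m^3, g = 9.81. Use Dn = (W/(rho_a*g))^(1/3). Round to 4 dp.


V = W / (rho_a * g)
V = 97024 / (2229 * 9.81)
V = 97024 / 21866.49
V = 4.437109 m^3
Dn = V^(1/3) = 4.437109^(1/3)
Dn = 1.6432 m

1.6432


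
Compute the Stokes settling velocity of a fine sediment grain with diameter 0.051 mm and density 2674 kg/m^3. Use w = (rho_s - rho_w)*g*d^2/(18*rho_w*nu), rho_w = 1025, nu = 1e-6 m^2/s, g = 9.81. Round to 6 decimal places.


w = (rho_s - rho_w) * g * d^2 / (18 * rho_w * nu)
d = 0.051 mm = 0.000051 m
rho_s - rho_w = 2674 - 1025 = 1649
Numerator = 1649 * 9.81 * (0.000051)^2 = 0.000042075571
Denominator = 18 * 1025 * 1e-6 = 0.018450
w = 0.002281 m/s

0.002281


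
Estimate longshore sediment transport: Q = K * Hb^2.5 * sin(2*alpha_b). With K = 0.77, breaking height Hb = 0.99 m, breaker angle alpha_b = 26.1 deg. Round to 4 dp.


Q = K * Hb^2.5 * sin(2 * alpha_b)
Hb^2.5 = 0.99^2.5 = 0.975187
sin(2 * 26.1) = sin(52.2) = 0.790155
Q = 0.77 * 0.975187 * 0.790155
Q = 0.5933 m^3/s

0.5933


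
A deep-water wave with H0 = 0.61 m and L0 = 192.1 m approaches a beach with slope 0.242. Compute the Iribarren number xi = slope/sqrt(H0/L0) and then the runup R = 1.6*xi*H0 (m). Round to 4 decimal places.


xi = slope / sqrt(H0/L0)
H0/L0 = 0.61/192.1 = 0.003175
sqrt(0.003175) = 0.056351
xi = 0.242 / 0.056351 = 4.294515
R = 1.6 * xi * H0 = 1.6 * 4.294515 * 0.61
R = 4.1914 m

4.1914


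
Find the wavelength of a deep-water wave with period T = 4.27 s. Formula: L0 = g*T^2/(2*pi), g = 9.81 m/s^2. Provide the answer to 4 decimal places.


L0 = g * T^2 / (2 * pi)
L0 = 9.81 * 4.27^2 / (2 * pi)
L0 = 9.81 * 18.2329 / 6.28319
L0 = 178.8647 / 6.28319
L0 = 28.4672 m

28.4672


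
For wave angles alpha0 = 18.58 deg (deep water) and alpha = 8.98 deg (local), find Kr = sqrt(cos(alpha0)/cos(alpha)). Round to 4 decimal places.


Kr = sqrt(cos(alpha0) / cos(alpha))
cos(18.58) = 0.947880
cos(8.98) = 0.987743
Kr = sqrt(0.947880 / 0.987743)
Kr = sqrt(0.959642)
Kr = 0.9796

0.9796


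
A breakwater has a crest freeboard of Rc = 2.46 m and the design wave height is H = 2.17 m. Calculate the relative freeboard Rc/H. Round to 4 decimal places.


Relative freeboard = Rc / H
= 2.46 / 2.17
= 1.1336

1.1336


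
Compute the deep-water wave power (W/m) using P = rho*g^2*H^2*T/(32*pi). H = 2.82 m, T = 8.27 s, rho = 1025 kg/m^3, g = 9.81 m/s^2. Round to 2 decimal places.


P = rho * g^2 * H^2 * T / (32 * pi)
P = 1025 * 9.81^2 * 2.82^2 * 8.27 / (32 * pi)
P = 1025 * 96.2361 * 7.9524 * 8.27 / 100.53096
P = 64530.61 W/m

64530.61


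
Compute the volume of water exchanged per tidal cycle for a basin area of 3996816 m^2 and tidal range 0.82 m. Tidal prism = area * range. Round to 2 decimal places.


Tidal prism = Area * Tidal range
P = 3996816 * 0.82
P = 3277389.12 m^3

3277389.12


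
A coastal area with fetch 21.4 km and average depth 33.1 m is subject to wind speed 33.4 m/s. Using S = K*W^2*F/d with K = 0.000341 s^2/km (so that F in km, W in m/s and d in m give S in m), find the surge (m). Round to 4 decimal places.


S = K * W^2 * F / d
W^2 = 33.4^2 = 1115.56
S = 0.000341 * 1115.56 * 21.4 / 33.1
Numerator = 0.000341 * 1115.56 * 21.4 = 8.140688
S = 8.140688 / 33.1 = 0.2459 m

0.2459


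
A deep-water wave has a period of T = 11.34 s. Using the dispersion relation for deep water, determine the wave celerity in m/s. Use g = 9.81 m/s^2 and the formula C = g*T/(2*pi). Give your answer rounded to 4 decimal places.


We use the deep-water celerity formula:
C = g * T / (2 * pi)
C = 9.81 * 11.34 / (2 * 3.14159...)
C = 111.245400 / 6.283185
C = 17.7053 m/s

17.7053


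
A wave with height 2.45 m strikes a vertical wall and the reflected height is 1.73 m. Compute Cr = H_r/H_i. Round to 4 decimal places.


Cr = H_r / H_i
Cr = 1.73 / 2.45
Cr = 0.7061

0.7061


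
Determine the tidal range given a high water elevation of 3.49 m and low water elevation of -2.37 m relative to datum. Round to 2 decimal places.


Tidal range = High water - Low water
Tidal range = 3.49 - (-2.37)
Tidal range = 5.86 m

5.86


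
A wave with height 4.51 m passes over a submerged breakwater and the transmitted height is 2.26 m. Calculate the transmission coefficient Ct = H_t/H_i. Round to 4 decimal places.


Ct = H_t / H_i
Ct = 2.26 / 4.51
Ct = 0.5011

0.5011


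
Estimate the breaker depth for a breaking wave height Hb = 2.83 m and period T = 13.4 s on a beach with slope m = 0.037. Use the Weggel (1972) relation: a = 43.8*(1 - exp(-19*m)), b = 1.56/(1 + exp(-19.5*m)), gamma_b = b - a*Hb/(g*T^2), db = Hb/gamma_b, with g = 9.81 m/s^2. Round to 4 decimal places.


a = 43.8 * (1 - exp(-19 * m))
exp(-19 * 0.037) = exp(-0.7030) = 0.495098
a = 43.8 * (1 - 0.495098) = 22.114717
b = 1.56 / (1 + exp(-19.5 * m))
exp(-19.5 * 0.037) = exp(-0.7215) = 0.486023
b = 1.56 / (1 + 0.486023) = 1.049782
Hb / (g * T^2) = 2.83 / (9.81 * 13.4^2) = 2.83 / 1761.4836 = 0.00160660
gamma_b = b - a * Hb/(g*T^2) = 1.049782 - 22.114717 * 0.00160660 = 1.014253
db = Hb / gamma_b = 2.83 / 1.014253
db = 2.7902 m

2.7902


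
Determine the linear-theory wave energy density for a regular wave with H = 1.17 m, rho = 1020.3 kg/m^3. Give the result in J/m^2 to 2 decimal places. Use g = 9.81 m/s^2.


E = (1/8) * rho * g * H^2
E = (1/8) * 1020.3 * 9.81 * 1.17^2
E = 0.125 * 1020.3 * 9.81 * 1.3689
E = 1712.69 J/m^2

1712.69


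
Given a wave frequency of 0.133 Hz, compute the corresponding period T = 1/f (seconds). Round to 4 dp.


T = 1 / f
T = 1 / 0.133
T = 7.5188 s

7.5188


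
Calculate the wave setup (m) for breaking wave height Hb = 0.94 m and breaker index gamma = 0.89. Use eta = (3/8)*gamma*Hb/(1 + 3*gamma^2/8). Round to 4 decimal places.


eta = (3/8) * gamma * Hb / (1 + 3*gamma^2/8)
Numerator = (3/8) * 0.89 * 0.94 = 0.313725
Denominator = 1 + 3*0.89^2/8 = 1 + 0.297038 = 1.297038
eta = 0.313725 / 1.297038
eta = 0.2419 m

0.2419


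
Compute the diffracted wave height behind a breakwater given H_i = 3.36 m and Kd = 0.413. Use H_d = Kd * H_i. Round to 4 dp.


H_d = Kd * H_i
H_d = 0.413 * 3.36
H_d = 1.3877 m

1.3877


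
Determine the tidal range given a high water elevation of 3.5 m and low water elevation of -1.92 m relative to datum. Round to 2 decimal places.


Tidal range = High water - Low water
Tidal range = 3.5 - (-1.92)
Tidal range = 5.42 m

5.42


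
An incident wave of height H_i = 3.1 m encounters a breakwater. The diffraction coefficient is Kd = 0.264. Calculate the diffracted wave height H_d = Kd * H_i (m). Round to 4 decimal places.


H_d = Kd * H_i
H_d = 0.264 * 3.1
H_d = 0.8184 m

0.8184


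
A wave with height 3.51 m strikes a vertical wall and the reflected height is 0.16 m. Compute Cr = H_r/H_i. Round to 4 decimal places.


Cr = H_r / H_i
Cr = 0.16 / 3.51
Cr = 0.0456

0.0456


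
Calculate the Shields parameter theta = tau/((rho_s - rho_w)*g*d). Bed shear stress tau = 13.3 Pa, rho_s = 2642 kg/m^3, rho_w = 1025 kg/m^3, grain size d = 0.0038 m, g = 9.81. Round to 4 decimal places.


theta = tau / ((rho_s - rho_w) * g * d)
rho_s - rho_w = 2642 - 1025 = 1617
Denominator = 1617 * 9.81 * 0.0038 = 60.278526
theta = 13.3 / 60.278526
theta = 0.2206

0.2206


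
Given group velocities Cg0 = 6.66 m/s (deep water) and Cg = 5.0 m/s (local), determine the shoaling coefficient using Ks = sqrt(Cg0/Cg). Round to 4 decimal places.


Ks = sqrt(Cg0 / Cg)
Ks = sqrt(6.66 / 5.0)
Ks = sqrt(1.3320)
Ks = 1.1541

1.1541


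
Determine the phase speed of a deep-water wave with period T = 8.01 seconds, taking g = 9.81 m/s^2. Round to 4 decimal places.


We use the deep-water celerity formula:
C = g * T / (2 * pi)
C = 9.81 * 8.01 / (2 * 3.14159...)
C = 78.578100 / 6.283185
C = 12.5061 m/s

12.5061


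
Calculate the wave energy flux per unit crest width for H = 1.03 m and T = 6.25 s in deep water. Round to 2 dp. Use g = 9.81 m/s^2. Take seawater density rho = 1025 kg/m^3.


P = rho * g^2 * H^2 * T / (32 * pi)
P = 1025 * 9.81^2 * 1.03^2 * 6.25 / (32 * pi)
P = 1025 * 96.2361 * 1.0609 * 6.25 / 100.53096
P = 6506.04 W/m

6506.04


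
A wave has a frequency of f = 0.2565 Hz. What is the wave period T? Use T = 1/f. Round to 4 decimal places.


T = 1 / f
T = 1 / 0.2565
T = 3.8986 s

3.8986


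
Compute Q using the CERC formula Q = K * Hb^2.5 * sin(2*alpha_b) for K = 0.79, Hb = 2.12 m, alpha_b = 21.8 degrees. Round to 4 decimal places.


Q = K * Hb^2.5 * sin(2 * alpha_b)
Hb^2.5 = 2.12^2.5 = 6.543945
sin(2 * 21.8) = sin(43.6) = 0.689620
Q = 0.79 * 6.543945 * 0.689620
Q = 3.5651 m^3/s

3.5651


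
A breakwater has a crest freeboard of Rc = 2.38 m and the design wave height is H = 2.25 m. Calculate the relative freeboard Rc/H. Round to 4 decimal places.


Relative freeboard = Rc / H
= 2.38 / 2.25
= 1.0578

1.0578


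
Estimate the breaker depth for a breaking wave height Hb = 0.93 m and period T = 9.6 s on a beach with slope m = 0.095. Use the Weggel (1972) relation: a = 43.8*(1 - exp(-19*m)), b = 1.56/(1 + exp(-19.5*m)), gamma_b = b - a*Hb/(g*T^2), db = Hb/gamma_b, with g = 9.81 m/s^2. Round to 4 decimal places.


a = 43.8 * (1 - exp(-19 * m))
exp(-19 * 0.095) = exp(-1.8050) = 0.164474
a = 43.8 * (1 - 0.164474) = 36.596019
b = 1.56 / (1 + exp(-19.5 * m))
exp(-19.5 * 0.095) = exp(-1.8525) = 0.156845
b = 1.56 / (1 + 0.156845) = 1.348496
Hb / (g * T^2) = 0.93 / (9.81 * 9.6^2) = 0.93 / 904.0896 = 0.00102866
gamma_b = b - a * Hb/(g*T^2) = 1.348496 - 36.596019 * 0.00102866 = 1.310851
db = Hb / gamma_b = 0.93 / 1.310851
db = 0.7095 m

0.7095


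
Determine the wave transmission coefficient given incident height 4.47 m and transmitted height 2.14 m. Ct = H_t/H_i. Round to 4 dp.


Ct = H_t / H_i
Ct = 2.14 / 4.47
Ct = 0.4787

0.4787


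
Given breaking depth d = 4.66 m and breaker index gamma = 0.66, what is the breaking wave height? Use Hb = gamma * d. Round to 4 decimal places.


Hb = gamma * d
Hb = 0.66 * 4.66
Hb = 3.0756 m

3.0756


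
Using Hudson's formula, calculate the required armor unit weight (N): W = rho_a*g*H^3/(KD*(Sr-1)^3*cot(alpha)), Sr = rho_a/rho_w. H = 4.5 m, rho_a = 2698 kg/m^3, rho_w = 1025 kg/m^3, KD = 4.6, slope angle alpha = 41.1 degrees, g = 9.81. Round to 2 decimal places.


Sr = rho_a / rho_w = 2698 / 1025 = 2.632195
(Sr - 1) = 1.632195
(Sr - 1)^3 = 4.348267
cot(41.1) = 1 / tan(41.1) = 1 / 0.872356 = 1.146322
Numerator = 2698 * 9.81 * 4.5^3 = 2411840.0025
Denominator = 4.6 * 4.348267 * 1.146322 = 22.928757
W = 2411840.0025 / 22.928757
W = 105188.43 N

105188.43


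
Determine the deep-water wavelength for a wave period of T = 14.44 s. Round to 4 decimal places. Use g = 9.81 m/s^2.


L0 = g * T^2 / (2 * pi)
L0 = 9.81 * 14.44^2 / (2 * pi)
L0 = 9.81 * 208.5136 / 6.28319
L0 = 2045.5184 / 6.28319
L0 = 325.5544 m

325.5544


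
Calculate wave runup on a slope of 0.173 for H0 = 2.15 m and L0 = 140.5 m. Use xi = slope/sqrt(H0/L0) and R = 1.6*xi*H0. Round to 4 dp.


xi = slope / sqrt(H0/L0)
H0/L0 = 2.15/140.5 = 0.015302
sqrt(0.015302) = 0.123703
xi = 0.173 / 0.123703 = 1.398508
R = 1.6 * xi * H0 = 1.6 * 1.398508 * 2.15
R = 4.8109 m

4.8109


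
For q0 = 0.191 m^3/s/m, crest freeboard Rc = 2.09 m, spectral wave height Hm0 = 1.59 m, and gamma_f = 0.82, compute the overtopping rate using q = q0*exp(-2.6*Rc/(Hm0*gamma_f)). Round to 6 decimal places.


q = q0 * exp(-2.6 * Rc / (Hm0 * gamma_f))
Exponent = -2.6 * 2.09 / (1.59 * 0.82)
= -2.6 * 2.09 / 1.3038
= -4.167817
exp(-4.167817) = 0.015486
q = 0.191 * 0.015486
q = 0.002958 m^3/s/m

0.002958


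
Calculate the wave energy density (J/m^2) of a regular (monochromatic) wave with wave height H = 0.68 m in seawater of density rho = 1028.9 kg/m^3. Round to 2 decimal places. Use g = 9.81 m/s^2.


E = (1/8) * rho * g * H^2
E = (1/8) * 1028.9 * 9.81 * 0.68^2
E = 0.125 * 1028.9 * 9.81 * 0.4624
E = 583.40 J/m^2

583.40


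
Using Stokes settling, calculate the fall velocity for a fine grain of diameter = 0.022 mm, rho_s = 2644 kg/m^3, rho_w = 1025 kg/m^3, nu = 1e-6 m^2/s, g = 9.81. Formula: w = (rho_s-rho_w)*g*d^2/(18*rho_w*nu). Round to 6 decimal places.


w = (rho_s - rho_w) * g * d^2 / (18 * rho_w * nu)
d = 0.022 mm = 0.000022 m
rho_s - rho_w = 2644 - 1025 = 1619
Numerator = 1619 * 9.81 * (0.000022)^2 = 0.000007687077
Denominator = 18 * 1025 * 1e-6 = 0.018450
w = 0.000417 m/s

0.000417


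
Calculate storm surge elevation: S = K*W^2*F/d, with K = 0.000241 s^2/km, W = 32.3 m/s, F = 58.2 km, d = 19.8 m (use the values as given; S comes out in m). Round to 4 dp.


S = K * W^2 * F / d
W^2 = 32.3^2 = 1043.29
S = 0.000241 * 1043.29 * 58.2 / 19.8
Numerator = 0.000241 * 1043.29 * 58.2 = 14.633394
S = 14.633394 / 19.8 = 0.7391 m

0.7391


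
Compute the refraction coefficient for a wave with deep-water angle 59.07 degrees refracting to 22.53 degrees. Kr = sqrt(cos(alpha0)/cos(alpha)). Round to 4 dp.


Kr = sqrt(cos(alpha0) / cos(alpha))
cos(59.07) = 0.513990
cos(22.53) = 0.923679
Kr = sqrt(0.513990 / 0.923679)
Kr = sqrt(0.556460)
Kr = 0.7460

0.7460


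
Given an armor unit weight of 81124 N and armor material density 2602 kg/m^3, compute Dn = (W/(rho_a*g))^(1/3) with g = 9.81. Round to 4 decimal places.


V = W / (rho_a * g)
V = 81124 / (2602 * 9.81)
V = 81124 / 25525.62
V = 3.178140 m^3
Dn = V^(1/3) = 3.178140^(1/3)
Dn = 1.4702 m

1.4702


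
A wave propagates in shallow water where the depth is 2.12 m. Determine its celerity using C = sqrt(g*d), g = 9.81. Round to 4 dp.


Using the shallow-water approximation:
C = sqrt(g * d) = sqrt(9.81 * 2.12)
C = sqrt(20.7972)
C = 4.5604 m/s

4.5604


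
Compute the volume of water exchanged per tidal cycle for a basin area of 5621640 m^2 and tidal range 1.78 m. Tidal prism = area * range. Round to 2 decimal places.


Tidal prism = Area * Tidal range
P = 5621640 * 1.78
P = 10006519.20 m^3

10006519.20


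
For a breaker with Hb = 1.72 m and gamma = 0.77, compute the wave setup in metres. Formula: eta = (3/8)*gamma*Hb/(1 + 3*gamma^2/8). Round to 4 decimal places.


eta = (3/8) * gamma * Hb / (1 + 3*gamma^2/8)
Numerator = (3/8) * 0.77 * 1.72 = 0.496650
Denominator = 1 + 3*0.77^2/8 = 1 + 0.222338 = 1.222338
eta = 0.496650 / 1.222338
eta = 0.4063 m

0.4063


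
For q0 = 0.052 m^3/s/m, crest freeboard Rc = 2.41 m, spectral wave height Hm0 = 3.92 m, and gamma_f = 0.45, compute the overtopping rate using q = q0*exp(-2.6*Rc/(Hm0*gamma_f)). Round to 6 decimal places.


q = q0 * exp(-2.6 * Rc / (Hm0 * gamma_f))
Exponent = -2.6 * 2.41 / (3.92 * 0.45)
= -2.6 * 2.41 / 1.7640
= -3.552154
exp(-3.552154) = 0.028663
q = 0.052 * 0.028663
q = 0.001490 m^3/s/m

0.001490


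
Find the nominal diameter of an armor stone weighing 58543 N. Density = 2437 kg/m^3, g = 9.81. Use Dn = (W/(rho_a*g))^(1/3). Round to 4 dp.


V = W / (rho_a * g)
V = 58543 / (2437 * 9.81)
V = 58543 / 23906.97
V = 2.448784 m^3
Dn = V^(1/3) = 2.448784^(1/3)
Dn = 1.3479 m

1.3479


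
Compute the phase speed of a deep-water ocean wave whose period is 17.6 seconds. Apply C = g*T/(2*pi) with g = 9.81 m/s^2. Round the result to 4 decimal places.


We use the deep-water celerity formula:
C = g * T / (2 * pi)
C = 9.81 * 17.6 / (2 * 3.14159...)
C = 172.656000 / 6.283185
C = 27.4791 m/s

27.4791


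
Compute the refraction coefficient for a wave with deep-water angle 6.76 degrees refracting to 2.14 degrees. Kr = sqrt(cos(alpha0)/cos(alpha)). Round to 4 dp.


Kr = sqrt(cos(alpha0) / cos(alpha))
cos(6.76) = 0.993048
cos(2.14) = 0.999303
Kr = sqrt(0.993048 / 0.999303)
Kr = sqrt(0.993741)
Kr = 0.9969

0.9969


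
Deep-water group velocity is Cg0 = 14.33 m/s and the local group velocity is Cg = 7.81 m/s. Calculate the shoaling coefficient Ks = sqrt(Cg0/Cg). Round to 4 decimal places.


Ks = sqrt(Cg0 / Cg)
Ks = sqrt(14.33 / 7.81)
Ks = sqrt(1.8348)
Ks = 1.3546

1.3546


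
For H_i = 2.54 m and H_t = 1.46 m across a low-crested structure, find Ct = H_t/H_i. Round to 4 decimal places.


Ct = H_t / H_i
Ct = 1.46 / 2.54
Ct = 0.5748

0.5748


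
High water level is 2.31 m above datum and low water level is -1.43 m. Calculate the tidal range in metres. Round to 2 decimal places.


Tidal range = High water - Low water
Tidal range = 2.31 - (-1.43)
Tidal range = 3.74 m

3.74


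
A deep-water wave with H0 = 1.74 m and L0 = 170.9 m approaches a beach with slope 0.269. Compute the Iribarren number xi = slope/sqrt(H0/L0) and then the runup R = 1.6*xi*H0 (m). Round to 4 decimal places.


xi = slope / sqrt(H0/L0)
H0/L0 = 1.74/170.9 = 0.010181
sqrt(0.010181) = 0.100903
xi = 0.269 / 0.100903 = 2.665930
R = 1.6 * xi * H0 = 1.6 * 2.665930 * 1.74
R = 7.4219 m

7.4219


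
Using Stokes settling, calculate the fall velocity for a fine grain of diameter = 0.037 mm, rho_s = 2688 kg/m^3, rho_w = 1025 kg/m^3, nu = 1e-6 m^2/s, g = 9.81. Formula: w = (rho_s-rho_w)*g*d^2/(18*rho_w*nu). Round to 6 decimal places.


w = (rho_s - rho_w) * g * d^2 / (18 * rho_w * nu)
d = 0.037 mm = 0.000037 m
rho_s - rho_w = 2688 - 1025 = 1663
Numerator = 1663 * 9.81 * (0.000037)^2 = 0.000022333907
Denominator = 18 * 1025 * 1e-6 = 0.018450
w = 0.001211 m/s

0.001211


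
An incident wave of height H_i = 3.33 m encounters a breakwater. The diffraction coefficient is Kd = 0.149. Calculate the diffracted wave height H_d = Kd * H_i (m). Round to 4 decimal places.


H_d = Kd * H_i
H_d = 0.149 * 3.33
H_d = 0.4962 m

0.4962


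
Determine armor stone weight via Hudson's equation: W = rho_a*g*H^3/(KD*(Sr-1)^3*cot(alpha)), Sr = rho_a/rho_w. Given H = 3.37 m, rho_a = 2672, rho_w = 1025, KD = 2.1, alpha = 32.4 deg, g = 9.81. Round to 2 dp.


Sr = rho_a / rho_w = 2672 / 1025 = 2.606829
(Sr - 1) = 1.606829
(Sr - 1)^3 = 4.148673
cot(32.4) = 1 / tan(32.4) = 1 / 0.634619 = 1.575748
Numerator = 2672 * 9.81 * 3.37^3 = 1003217.6489
Denominator = 2.1 * 4.148673 * 1.575748 = 13.728251
W = 1003217.6489 / 13.728251
W = 73076.87 N

73076.87


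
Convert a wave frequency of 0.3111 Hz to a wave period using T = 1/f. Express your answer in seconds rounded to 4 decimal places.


T = 1 / f
T = 1 / 0.3111
T = 3.2144 s

3.2144


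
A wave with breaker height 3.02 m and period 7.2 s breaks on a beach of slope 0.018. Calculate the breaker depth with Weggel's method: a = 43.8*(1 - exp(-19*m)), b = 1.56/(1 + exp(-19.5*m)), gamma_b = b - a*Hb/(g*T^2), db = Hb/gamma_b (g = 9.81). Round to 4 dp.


a = 43.8 * (1 - exp(-19 * m))
exp(-19 * 0.018) = exp(-0.3420) = 0.710348
a = 43.8 * (1 - 0.710348) = 12.686749
b = 1.56 / (1 + exp(-19.5 * m))
exp(-19.5 * 0.018) = exp(-0.3510) = 0.703984
b = 1.56 / (1 + 0.703984) = 0.915502
Hb / (g * T^2) = 3.02 / (9.81 * 7.2^2) = 3.02 / 508.5504 = 0.00593845
gamma_b = b - a * Hb/(g*T^2) = 0.915502 - 12.686749 * 0.00593845 = 0.840162
db = Hb / gamma_b = 3.02 / 0.840162
db = 3.5945 m

3.5945


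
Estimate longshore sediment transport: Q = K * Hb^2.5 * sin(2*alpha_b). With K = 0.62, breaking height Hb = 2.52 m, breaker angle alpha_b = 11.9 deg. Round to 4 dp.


Q = K * Hb^2.5 * sin(2 * alpha_b)
Hb^2.5 = 2.52^2.5 = 10.080947
sin(2 * 11.9) = sin(23.8) = 0.403545
Q = 0.62 * 10.080947 * 0.403545
Q = 2.5222 m^3/s

2.5222


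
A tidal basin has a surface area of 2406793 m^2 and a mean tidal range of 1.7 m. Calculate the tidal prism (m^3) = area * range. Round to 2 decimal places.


Tidal prism = Area * Tidal range
P = 2406793 * 1.7
P = 4091548.10 m^3

4091548.10


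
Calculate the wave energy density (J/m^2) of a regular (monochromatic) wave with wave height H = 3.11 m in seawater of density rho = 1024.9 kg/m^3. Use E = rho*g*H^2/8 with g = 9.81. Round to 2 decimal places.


E = (1/8) * rho * g * H^2
E = (1/8) * 1024.9 * 9.81 * 3.11^2
E = 0.125 * 1024.9 * 9.81 * 9.6721
E = 12155.74 J/m^2

12155.74


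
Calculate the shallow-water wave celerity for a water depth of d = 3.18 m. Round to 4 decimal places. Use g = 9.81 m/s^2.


Using the shallow-water approximation:
C = sqrt(g * d) = sqrt(9.81 * 3.18)
C = sqrt(31.1958)
C = 5.5853 m/s

5.5853


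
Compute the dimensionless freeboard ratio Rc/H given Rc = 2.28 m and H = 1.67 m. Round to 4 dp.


Relative freeboard = Rc / H
= 2.28 / 1.67
= 1.3653

1.3653


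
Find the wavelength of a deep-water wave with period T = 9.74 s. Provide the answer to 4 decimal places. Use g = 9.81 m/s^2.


L0 = g * T^2 / (2 * pi)
L0 = 9.81 * 9.74^2 / (2 * pi)
L0 = 9.81 * 94.8676 / 6.28319
L0 = 930.6512 / 6.28319
L0 = 148.1177 m

148.1177


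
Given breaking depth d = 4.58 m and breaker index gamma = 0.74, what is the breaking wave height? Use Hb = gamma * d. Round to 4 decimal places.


Hb = gamma * d
Hb = 0.74 * 4.58
Hb = 3.3892 m

3.3892


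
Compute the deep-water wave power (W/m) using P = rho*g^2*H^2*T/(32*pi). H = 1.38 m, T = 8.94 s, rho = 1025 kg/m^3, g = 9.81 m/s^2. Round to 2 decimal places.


P = rho * g^2 * H^2 * T / (32 * pi)
P = 1025 * 9.81^2 * 1.38^2 * 8.94 / (32 * pi)
P = 1025 * 96.2361 * 1.9044 * 8.94 / 100.53096
P = 16705.43 W/m

16705.43


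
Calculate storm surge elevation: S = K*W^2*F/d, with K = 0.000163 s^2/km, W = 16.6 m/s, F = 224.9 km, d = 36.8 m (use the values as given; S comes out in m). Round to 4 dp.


S = K * W^2 * F / d
W^2 = 16.6^2 = 275.56
S = 0.000163 * 275.56 * 224.9 / 36.8
Numerator = 0.000163 * 275.56 * 224.9 = 10.101671
S = 10.101671 / 36.8 = 0.2745 m

0.2745


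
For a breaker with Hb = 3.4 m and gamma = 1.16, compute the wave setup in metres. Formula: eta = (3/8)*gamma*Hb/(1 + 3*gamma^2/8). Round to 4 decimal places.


eta = (3/8) * gamma * Hb / (1 + 3*gamma^2/8)
Numerator = (3/8) * 1.16 * 3.4 = 1.479000
Denominator = 1 + 3*1.16^2/8 = 1 + 0.504600 = 1.504600
eta = 1.479000 / 1.504600
eta = 0.9830 m

0.9830
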